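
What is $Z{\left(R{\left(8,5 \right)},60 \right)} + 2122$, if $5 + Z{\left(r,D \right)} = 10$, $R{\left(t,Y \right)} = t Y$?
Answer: $2127$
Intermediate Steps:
$R{\left(t,Y \right)} = Y t$
$Z{\left(r,D \right)} = 5$ ($Z{\left(r,D \right)} = -5 + 10 = 5$)
$Z{\left(R{\left(8,5 \right)},60 \right)} + 2122 = 5 + 2122 = 2127$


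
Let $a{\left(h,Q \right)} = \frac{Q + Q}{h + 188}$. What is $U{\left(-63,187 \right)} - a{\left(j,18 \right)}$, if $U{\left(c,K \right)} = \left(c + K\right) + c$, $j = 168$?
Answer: $\frac{5420}{89} \approx 60.899$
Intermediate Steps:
$a{\left(h,Q \right)} = \frac{2 Q}{188 + h}$
$U{\left(c,K \right)} = K + 2 c$ ($U{\left(c,K \right)} = \left(K + c\right) + c = K + 2 c$)
$U{\left(-63,187 \right)} - a{\left(j,18 \right)} = \left(187 + 2 \left(-63\right)\right) - 2 \cdot 18 \frac{1}{188 + 168} = \left(187 - 126\right) - 2 \cdot 18 \cdot \frac{1}{356} = 61 - 2 \cdot 18 \cdot \frac{1}{356} = 61 - \frac{9}{89} = \frac{5420}{89}$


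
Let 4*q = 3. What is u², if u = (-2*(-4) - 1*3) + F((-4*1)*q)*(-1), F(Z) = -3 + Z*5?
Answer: 529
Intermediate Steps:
q = ¾ (q = (¼)*3 = ¾ ≈ 0.75000)
F(Z) = -3 + 5*Z
u = 23 (u = (-2*(-4) - 1*3) + (-3 + 5*(-4*1*(¾)))*(-1) = (8 - 3) + (-3 + 5*(-4*¾))*(-1) = 5 + (-3 + 5*(-3))*(-1) = 5 + (-3 - 15)*(-1) = 5 - 18*(-1) = 5 + 18 = 23)
u² = 23² = 529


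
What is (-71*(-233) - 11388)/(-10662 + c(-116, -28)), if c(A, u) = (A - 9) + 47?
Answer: -1031/2148 ≈ -0.47998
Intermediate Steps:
c(A, u) = 38 + A (c(A, u) = (-9 + A) + 47 = 38 + A)
(-71*(-233) - 11388)/(-10662 + c(-116, -28)) = (-71*(-233) - 11388)/(-10662 + (38 - 116)) = (16543 - 11388)/(-10662 - 78) = 5155/(-10740) = 5155*(-1/10740) = -1031/2148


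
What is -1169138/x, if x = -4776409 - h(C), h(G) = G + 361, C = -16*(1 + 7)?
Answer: 584569/2388321 ≈ 0.24476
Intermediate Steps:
C = -128 (C = -16*8 = -128)
h(G) = 361 + G
x = -4776642 (x = -4776409 - (361 - 128) = -4776409 - 1*233 = -4776409 - 233 = -4776642)
-1169138/x = -1169138/(-4776642) = -1169138*(-1/4776642) = 584569/2388321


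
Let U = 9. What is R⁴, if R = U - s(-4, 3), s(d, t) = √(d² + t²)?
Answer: 256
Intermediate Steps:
R = 4 (R = 9 - √((-4)² + 3²) = 9 - √(16 + 9) = 9 - √25 = 9 - 1*5 = 9 - 5 = 4)
R⁴ = 4⁴ = 256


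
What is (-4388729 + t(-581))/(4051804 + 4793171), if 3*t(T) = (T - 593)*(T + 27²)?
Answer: -13339939/26534925 ≈ -0.50273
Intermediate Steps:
t(T) = (-593 + T)*(729 + T)/3 (t(T) = ((T - 593)*(T + 27²))/3 = ((-593 + T)*(T + 729))/3 = ((-593 + T)*(729 + T))/3 = (-593 + T)*(729 + T)/3)
(-4388729 + t(-581))/(4051804 + 4793171) = (-4388729 + (-144099 + (⅓)*(-581)² + (136/3)*(-581)))/(4051804 + 4793171) = (-4388729 + (-144099 + (⅓)*337561 - 79016/3))/8844975 = (-4388729 + (-144099 + 337561/3 - 79016/3))*(1/8844975) = (-4388729 - 173752/3)*(1/8844975) = -13339939/3*1/8844975 = -13339939/26534925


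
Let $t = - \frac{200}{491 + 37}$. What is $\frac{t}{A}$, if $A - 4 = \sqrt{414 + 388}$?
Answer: $\frac{25}{12969} - \frac{25 \sqrt{802}}{51876} \approx -0.01172$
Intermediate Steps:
$t = - \frac{25}{66}$ ($t = - \frac{200}{528} = \left(-200\right) \frac{1}{528} = - \frac{25}{66} \approx -0.37879$)
$A = 4 + \sqrt{802}$ ($A = 4 + \sqrt{414 + 388} = 4 + \sqrt{802} \approx 32.32$)
$\frac{t}{A} = - \frac{25}{66 \left(4 + \sqrt{802}\right)}$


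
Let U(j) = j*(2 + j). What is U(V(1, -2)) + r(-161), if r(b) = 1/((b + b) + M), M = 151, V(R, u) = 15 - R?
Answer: 38303/171 ≈ 223.99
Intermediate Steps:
r(b) = 1/(151 + 2*b) (r(b) = 1/((b + b) + 151) = 1/(2*b + 151) = 1/(151 + 2*b))
U(V(1, -2)) + r(-161) = (15 - 1*1)*(2 + (15 - 1*1)) + 1/(151 + 2*(-161)) = (15 - 1)*(2 + (15 - 1)) + 1/(151 - 322) = 14*(2 + 14) + 1/(-171) = 14*16 - 1/171 = 224 - 1/171 = 38303/171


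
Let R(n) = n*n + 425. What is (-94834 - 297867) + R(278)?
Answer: -314992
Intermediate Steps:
R(n) = 425 + n**2 (R(n) = n**2 + 425 = 425 + n**2)
(-94834 - 297867) + R(278) = (-94834 - 297867) + (425 + 278**2) = -392701 + (425 + 77284) = -392701 + 77709 = -314992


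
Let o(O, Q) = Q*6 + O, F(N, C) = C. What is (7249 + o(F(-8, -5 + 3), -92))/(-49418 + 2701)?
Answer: -6695/46717 ≈ -0.14331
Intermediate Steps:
o(O, Q) = O + 6*Q (o(O, Q) = 6*Q + O = O + 6*Q)
(7249 + o(F(-8, -5 + 3), -92))/(-49418 + 2701) = (7249 + ((-5 + 3) + 6*(-92)))/(-49418 + 2701) = (7249 + (-2 - 552))/(-46717) = (7249 - 554)*(-1/46717) = 6695*(-1/46717) = -6695/46717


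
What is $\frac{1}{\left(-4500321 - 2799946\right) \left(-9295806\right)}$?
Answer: $\frac{1}{67861865780202} \approx 1.4736 \cdot 10^{-14}$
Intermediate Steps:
$\frac{1}{\left(-4500321 - 2799946\right) \left(-9295806\right)} = \frac{1}{-7300267} \left(- \frac{1}{9295806}\right) = \left(- \frac{1}{7300267}\right) \left(- \frac{1}{9295806}\right) = \frac{1}{67861865780202}$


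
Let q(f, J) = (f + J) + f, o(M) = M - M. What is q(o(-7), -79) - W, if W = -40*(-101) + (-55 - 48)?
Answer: -4016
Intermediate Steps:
o(M) = 0
W = 3937 (W = 4040 - 103 = 3937)
q(f, J) = J + 2*f (q(f, J) = (J + f) + f = J + 2*f)
q(o(-7), -79) - W = (-79 + 2*0) - 1*3937 = (-79 + 0) - 3937 = -79 - 3937 = -4016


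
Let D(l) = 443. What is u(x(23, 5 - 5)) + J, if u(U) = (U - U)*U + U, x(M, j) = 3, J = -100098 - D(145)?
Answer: -100538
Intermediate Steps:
J = -100541 (J = -100098 - 1*443 = -100098 - 443 = -100541)
u(U) = U (u(U) = 0*U + U = 0 + U = U)
u(x(23, 5 - 5)) + J = 3 - 100541 = -100538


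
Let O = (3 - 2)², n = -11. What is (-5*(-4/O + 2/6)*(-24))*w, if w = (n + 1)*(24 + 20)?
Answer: 193600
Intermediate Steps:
O = 1 (O = 1² = 1)
w = -440 (w = (-11 + 1)*(24 + 20) = -10*44 = -440)
(-5*(-4/O + 2/6)*(-24))*w = (-5*(-4/1 + 2/6)*(-24))*(-440) = (-5*(-4*1 + 2*(⅙))*(-24))*(-440) = (-5*(-4 + ⅓)*(-24))*(-440) = (-5*(-11/3)*(-24))*(-440) = ((55/3)*(-24))*(-440) = -440*(-440) = 193600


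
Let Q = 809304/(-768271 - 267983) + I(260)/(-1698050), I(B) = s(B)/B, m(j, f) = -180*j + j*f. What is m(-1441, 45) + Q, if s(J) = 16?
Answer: 1854149765076339957/9531226817125 ≈ 1.9453e+5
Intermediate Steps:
m(j, f) = -180*j + f*j
I(B) = 16/B
Q = -7443793071918/9531226817125 (Q = 809304/(-768271 - 267983) + (16/260)/(-1698050) = 809304/(-1036254) + (16*(1/260))*(-1/1698050) = 809304*(-1/1036254) + (4/65)*(-1/1698050) = -134884/172709 - 2/55186625 = -7443793071918/9531226817125 ≈ -0.78099)
m(-1441, 45) + Q = -1441*(-180 + 45) - 7443793071918/9531226817125 = -1441*(-135) - 7443793071918/9531226817125 = 194535 - 7443793071918/9531226817125 = 1854149765076339957/9531226817125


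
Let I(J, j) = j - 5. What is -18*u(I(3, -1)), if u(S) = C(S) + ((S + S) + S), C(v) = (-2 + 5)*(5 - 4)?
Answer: 270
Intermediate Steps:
I(J, j) = -5 + j
C(v) = 3 (C(v) = 3*1 = 3)
u(S) = 3 + 3*S (u(S) = 3 + ((S + S) + S) = 3 + (2*S + S) = 3 + 3*S)
-18*u(I(3, -1)) = -18*(3 + 3*(-5 - 1)) = -18*(3 + 3*(-6)) = -18*(3 - 18) = -18*(-15) = 270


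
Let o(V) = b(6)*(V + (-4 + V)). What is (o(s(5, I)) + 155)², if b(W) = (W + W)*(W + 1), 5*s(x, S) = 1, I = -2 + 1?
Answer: 543169/25 ≈ 21727.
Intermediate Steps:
I = -1
s(x, S) = ⅕ (s(x, S) = (⅕)*1 = ⅕)
b(W) = 2*W*(1 + W) (b(W) = (2*W)*(1 + W) = 2*W*(1 + W))
o(V) = -336 + 168*V (o(V) = (2*6*(1 + 6))*(V + (-4 + V)) = (2*6*7)*(-4 + 2*V) = 84*(-4 + 2*V) = -336 + 168*V)
(o(s(5, I)) + 155)² = ((-336 + 168*(⅕)) + 155)² = ((-336 + 168/5) + 155)² = (-1512/5 + 155)² = (-737/5)² = 543169/25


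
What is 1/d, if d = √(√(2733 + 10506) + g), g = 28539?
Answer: √3/(3*√(9513 + √1471)) ≈ 0.0059075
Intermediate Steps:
d = √(28539 + 3*√1471) (d = √(√(2733 + 10506) + 28539) = √(√13239 + 28539) = √(3*√1471 + 28539) = √(28539 + 3*√1471) ≈ 169.28)
1/d = 1/(√(28539 + 3*√1471)) = (28539 + 3*√1471)^(-½)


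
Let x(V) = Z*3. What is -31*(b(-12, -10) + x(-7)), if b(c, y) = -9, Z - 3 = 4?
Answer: -372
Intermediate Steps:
Z = 7 (Z = 3 + 4 = 7)
x(V) = 21 (x(V) = 7*3 = 21)
-31*(b(-12, -10) + x(-7)) = -31*(-9 + 21) = -31*12 = -372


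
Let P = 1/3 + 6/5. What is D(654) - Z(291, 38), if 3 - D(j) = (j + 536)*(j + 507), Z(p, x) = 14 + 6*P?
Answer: -6908051/5 ≈ -1.3816e+6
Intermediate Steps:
P = 23/15 (P = 1*(1/3) + 6*(1/5) = 1/3 + 6/5 = 23/15 ≈ 1.5333)
Z(p, x) = 116/5 (Z(p, x) = 14 + 6*(23/15) = 14 + 46/5 = 116/5)
D(j) = 3 - (507 + j)*(536 + j) (D(j) = 3 - (j + 536)*(j + 507) = 3 - (536 + j)*(507 + j) = 3 - (507 + j)*(536 + j))
D(654) - Z(291, 38) = (-271749 - 1*654**2 - 1043*654) - 1*116/5 = (-271749 - 1*427716 - 682122) - 116/5 = (-271749 - 427716 - 682122) - 116/5 = -1381587 - 116/5 = -6908051/5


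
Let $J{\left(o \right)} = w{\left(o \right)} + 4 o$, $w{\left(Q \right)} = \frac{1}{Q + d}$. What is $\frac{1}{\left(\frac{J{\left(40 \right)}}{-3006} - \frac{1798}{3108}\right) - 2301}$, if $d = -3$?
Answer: $- \frac{389277}{895972300} \approx -0.00043447$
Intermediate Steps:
$w{\left(Q \right)} = \frac{1}{-3 + Q}$ ($w{\left(Q \right)} = \frac{1}{Q - 3} = \frac{1}{-3 + Q}$)
$J{\left(o \right)} = \frac{1}{-3 + o} + 4 o$
$\frac{1}{\left(\frac{J{\left(40 \right)}}{-3006} - \frac{1798}{3108}\right) - 2301} = \frac{1}{\left(\frac{\frac{1}{-3 + 40} \left(1 + 4 \cdot 40 \left(-3 + 40\right)\right)}{-3006} - \frac{1798}{3108}\right) - 2301} = \frac{1}{\left(\frac{1 + 4 \cdot 40 \cdot 37}{37} \left(- \frac{1}{3006}\right) - \frac{899}{1554}\right) - 2301} = \frac{1}{\left(\frac{1 + 5920}{37} \left(- \frac{1}{3006}\right) - \frac{899}{1554}\right) - 2301} = \frac{1}{\left(\frac{1}{37} \cdot 5921 \left(- \frac{1}{3006}\right) - \frac{899}{1554}\right) - 2301} = \frac{1}{\left(\frac{5921}{37} \left(- \frac{1}{3006}\right) - \frac{899}{1554}\right) - 2301} = \frac{1}{\left(- \frac{5921}{111222} - \frac{899}{1554}\right) - 2301} = \frac{1}{- \frac{245923}{389277} - 2301} = \frac{1}{- \frac{895972300}{389277}} = - \frac{389277}{895972300}$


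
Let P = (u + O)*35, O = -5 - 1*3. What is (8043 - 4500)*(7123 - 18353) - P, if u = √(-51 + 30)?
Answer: -39787610 - 35*I*√21 ≈ -3.9788e+7 - 160.39*I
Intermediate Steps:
u = I*√21 (u = √(-21) = I*√21 ≈ 4.5826*I)
O = -8 (O = -5 - 3 = -8)
P = -280 + 35*I*√21 (P = (I*√21 - 8)*35 = (-8 + I*√21)*35 = -280 + 35*I*√21 ≈ -280.0 + 160.39*I)
(8043 - 4500)*(7123 - 18353) - P = (8043 - 4500)*(7123 - 18353) - (-280 + 35*I*√21) = 3543*(-11230) + (280 - 35*I*√21) = -39787890 + (280 - 35*I*√21) = -39787610 - 35*I*√21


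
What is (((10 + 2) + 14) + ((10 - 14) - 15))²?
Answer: 49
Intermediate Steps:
(((10 + 2) + 14) + ((10 - 14) - 15))² = ((12 + 14) + (-4 - 15))² = (26 - 19)² = 7² = 49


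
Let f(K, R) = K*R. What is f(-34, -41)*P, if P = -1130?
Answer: -1575220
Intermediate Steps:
f(-34, -41)*P = -34*(-41)*(-1130) = 1394*(-1130) = -1575220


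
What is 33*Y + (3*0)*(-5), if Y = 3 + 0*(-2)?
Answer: 99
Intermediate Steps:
Y = 3 (Y = 3 + 0 = 3)
33*Y + (3*0)*(-5) = 33*3 + (3*0)*(-5) = 99 + 0*(-5) = 99 + 0 = 99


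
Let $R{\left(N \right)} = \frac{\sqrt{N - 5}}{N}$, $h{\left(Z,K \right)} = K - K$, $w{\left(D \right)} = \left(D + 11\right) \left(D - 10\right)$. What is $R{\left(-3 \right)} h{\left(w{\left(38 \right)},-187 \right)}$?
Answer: $0$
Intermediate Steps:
$w{\left(D \right)} = \left(-10 + D\right) \left(11 + D\right)$ ($w{\left(D \right)} = \left(11 + D\right) \left(-10 + D\right) = \left(-10 + D\right) \left(11 + D\right)$)
$h{\left(Z,K \right)} = 0$
$R{\left(N \right)} = \frac{\sqrt{-5 + N}}{N}$
$R{\left(-3 \right)} h{\left(w{\left(38 \right)},-187 \right)} = \frac{\sqrt{-5 - 3}}{-3} \cdot 0 = - \frac{\sqrt{-8}}{3} \cdot 0 = - \frac{2 i \sqrt{2}}{3} \cdot 0 = 0$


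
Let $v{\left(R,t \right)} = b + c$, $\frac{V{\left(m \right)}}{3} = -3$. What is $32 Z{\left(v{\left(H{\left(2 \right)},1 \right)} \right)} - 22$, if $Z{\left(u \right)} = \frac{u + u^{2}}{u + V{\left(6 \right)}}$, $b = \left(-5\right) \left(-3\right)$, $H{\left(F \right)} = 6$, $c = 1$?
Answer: $\frac{8550}{7} \approx 1221.4$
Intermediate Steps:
$V{\left(m \right)} = -9$ ($V{\left(m \right)} = 3 \left(-3\right) = -9$)
$b = 15$
$v{\left(R,t \right)} = 16$ ($v{\left(R,t \right)} = 15 + 1 = 16$)
$Z{\left(u \right)} = \frac{u + u^{2}}{-9 + u}$ ($Z{\left(u \right)} = \frac{u + u^{2}}{u - 9} = \frac{u + u^{2}}{-9 + u}$)
$32 Z{\left(v{\left(H{\left(2 \right)},1 \right)} \right)} - 22 = 32 \frac{16 \left(1 + 16\right)}{-9 + 16} - 22 = 32 \cdot 16 \cdot \frac{1}{7} \cdot 17 - 22 = 32 \cdot \frac{272}{7} - 22 = \frac{8704}{7} - 22 = \frac{8550}{7}$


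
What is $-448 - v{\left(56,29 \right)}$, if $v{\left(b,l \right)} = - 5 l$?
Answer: $-303$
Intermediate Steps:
$-448 - v{\left(56,29 \right)} = -448 - \left(-5\right) 29 = -448 - -145 = -448 + 145 = -303$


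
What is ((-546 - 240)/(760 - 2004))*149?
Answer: 58557/622 ≈ 94.143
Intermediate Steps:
((-546 - 240)/(760 - 2004))*149 = -786/(-1244)*149 = -786*(-1/1244)*149 = (393/622)*149 = 58557/622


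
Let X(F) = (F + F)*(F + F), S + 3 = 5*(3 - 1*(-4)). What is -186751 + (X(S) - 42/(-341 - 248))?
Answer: -107583753/589 ≈ -1.8266e+5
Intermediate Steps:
S = 32 (S = -3 + 5*(3 - 1*(-4)) = -3 + 5*(3 + 4) = -3 + 5*7 = -3 + 35 = 32)
X(F) = 4*F² (X(F) = (2*F)*(2*F) = 4*F²)
-186751 + (X(S) - 42/(-341 - 248)) = -186751 + (4*32² - 42/(-341 - 248)) = -186751 + (4*1024 - 42/(-589)) = -186751 + (4096 - 42*(-1/589)) = -186751 + (4096 + 42/589) = -186751 + 2412586/589 = -107583753/589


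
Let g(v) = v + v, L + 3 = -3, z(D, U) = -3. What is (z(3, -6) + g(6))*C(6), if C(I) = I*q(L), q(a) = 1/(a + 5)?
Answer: -54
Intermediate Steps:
L = -6 (L = -3 - 3 = -6)
q(a) = 1/(5 + a)
C(I) = -I (C(I) = I/(5 - 6) = I/(-1) = I*(-1) = -I)
g(v) = 2*v
(z(3, -6) + g(6))*C(6) = (-3 + 2*6)*(-1*6) = (-3 + 12)*(-6) = 9*(-6) = -54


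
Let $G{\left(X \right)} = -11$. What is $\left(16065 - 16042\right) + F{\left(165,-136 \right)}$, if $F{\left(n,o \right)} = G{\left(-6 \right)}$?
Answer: $12$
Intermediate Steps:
$F{\left(n,o \right)} = -11$
$\left(16065 - 16042\right) + F{\left(165,-136 \right)} = \left(16065 - 16042\right) - 11 = 23 - 11 = 12$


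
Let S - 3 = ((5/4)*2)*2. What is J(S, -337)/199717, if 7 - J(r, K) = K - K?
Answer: 1/28531 ≈ 3.5050e-5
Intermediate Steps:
S = 8 (S = 3 + ((5/4)*2)*2 = 3 + (5/2)*2 = 3 + 5 = 8)
J(r, K) = 7 (J(r, K) = 7 - (K - K) = 7 - 1*0 = 7 + 0 = 7)
J(S, -337)/199717 = 7/199717 = 7*(1/199717) = 1/28531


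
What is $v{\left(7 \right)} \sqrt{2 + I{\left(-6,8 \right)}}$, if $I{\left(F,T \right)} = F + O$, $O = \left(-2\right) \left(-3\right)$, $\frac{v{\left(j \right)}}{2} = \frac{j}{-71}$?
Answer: $- \frac{14 \sqrt{2}}{71} \approx -0.27886$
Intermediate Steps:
$v{\left(j \right)} = - \frac{2 j}{71}$ ($v{\left(j \right)} = 2 \frac{j}{-71} = 2 j \left(- \frac{1}{71}\right) = 2 \left(- \frac{j}{71}\right) = - \frac{2 j}{71}$)
$O = 6$
$I{\left(F,T \right)} = 6 + F$ ($I{\left(F,T \right)} = F + 6 = 6 + F$)
$v{\left(7 \right)} \sqrt{2 + I{\left(-6,8 \right)}} = \left(- \frac{2}{71}\right) 7 \sqrt{2 + \left(6 - 6\right)} = - \frac{14 \sqrt{2 + 0}}{71} = - \frac{14 \sqrt{2}}{71}$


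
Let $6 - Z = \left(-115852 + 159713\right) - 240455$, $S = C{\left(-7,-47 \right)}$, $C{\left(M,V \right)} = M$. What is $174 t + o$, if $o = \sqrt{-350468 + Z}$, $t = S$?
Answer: $-1218 + 2 i \sqrt{38467} \approx -1218.0 + 392.26 i$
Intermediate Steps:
$S = -7$
$Z = 196600$ ($Z = 6 - \left(\left(-115852 + 159713\right) - 240455\right) = 6 - \left(43861 - 240455\right) = 6 - -196594 = 6 + 196594 = 196600$)
$t = -7$
$o = 2 i \sqrt{38467}$ ($o = \sqrt{-350468 + 196600} = \sqrt{-153868} = 2 i \sqrt{38467} \approx 392.26 i$)
$174 t + o = 174 \left(-7\right) + 2 i \sqrt{38467} = -1218 + 2 i \sqrt{38467}$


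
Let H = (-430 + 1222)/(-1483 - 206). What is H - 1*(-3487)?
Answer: 1962917/563 ≈ 3486.5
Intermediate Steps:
H = -264/563 (H = 792/(-1689) = 792*(-1/1689) = -264/563 ≈ -0.46892)
H - 1*(-3487) = -264/563 - 1*(-3487) = -264/563 + 3487 = 1962917/563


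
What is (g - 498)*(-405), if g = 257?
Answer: 97605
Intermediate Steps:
(g - 498)*(-405) = (257 - 498)*(-405) = -241*(-405) = 97605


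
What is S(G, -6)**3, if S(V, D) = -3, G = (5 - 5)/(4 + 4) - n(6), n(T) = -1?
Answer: -27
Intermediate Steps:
G = 1 (G = (5 - 5)/(4 + 4) - 1*(-1) = 0/8 + 1 = 0*(1/8) + 1 = 0 + 1 = 1)
S(G, -6)**3 = (-3)**3 = -27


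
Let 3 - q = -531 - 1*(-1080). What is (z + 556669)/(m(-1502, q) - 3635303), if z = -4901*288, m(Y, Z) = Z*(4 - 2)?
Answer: 122117/519485 ≈ 0.23507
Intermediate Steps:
q = -546 (q = 3 - (-531 - 1*(-1080)) = 3 - (-531 + 1080) = 3 - 1*549 = 3 - 549 = -546)
m(Y, Z) = 2*Z (m(Y, Z) = Z*2 = 2*Z)
z = -1411488
(z + 556669)/(m(-1502, q) - 3635303) = (-1411488 + 556669)/(2*(-546) - 3635303) = -854819/(-1092 - 3635303) = -854819/(-3636395) = -854819*(-1/3636395) = 122117/519485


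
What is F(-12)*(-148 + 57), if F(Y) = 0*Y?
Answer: 0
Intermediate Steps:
F(Y) = 0
F(-12)*(-148 + 57) = 0*(-148 + 57) = 0*(-91) = 0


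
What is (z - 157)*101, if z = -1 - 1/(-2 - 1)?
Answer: -47773/3 ≈ -15924.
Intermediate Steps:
z = -2/3 (z = -1 - 1/(-3) = -1 - 1*(-1/3) = -1 + 1/3 = -2/3 ≈ -0.66667)
(z - 157)*101 = (-2/3 - 157)*101 = -473/3*101 = -47773/3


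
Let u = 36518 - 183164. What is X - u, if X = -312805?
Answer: -166159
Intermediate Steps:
u = -146646
X - u = -312805 - 1*(-146646) = -312805 + 146646 = -166159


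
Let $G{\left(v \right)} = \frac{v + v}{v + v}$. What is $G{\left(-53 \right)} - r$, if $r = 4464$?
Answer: $-4463$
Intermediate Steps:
$G{\left(v \right)} = 1$ ($G{\left(v \right)} = \frac{2 v}{2 v} = 2 v \frac{1}{2 v} = 1$)
$G{\left(-53 \right)} - r = 1 - 4464 = -4463$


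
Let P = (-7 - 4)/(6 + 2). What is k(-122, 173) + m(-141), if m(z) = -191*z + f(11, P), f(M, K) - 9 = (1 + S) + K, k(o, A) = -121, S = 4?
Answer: 214581/8 ≈ 26823.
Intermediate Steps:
P = -11/8 ≈ -1.3750
f(M, K) = 14 + K (f(M, K) = 9 + ((1 + 4) + K) = 9 + (5 + K) = 14 + K)
m(z) = 101/8 - 191*z (m(z) = -191*z + (14 - 11/8) = -191*z + 101/8 = 101/8 - 191*z)
k(-122, 173) + m(-141) = -121 + (101/8 - 191*(-141)) = -121 + (101/8 + 26931) = -121 + 215549/8 = 214581/8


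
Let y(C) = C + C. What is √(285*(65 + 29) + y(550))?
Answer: √27890 ≈ 167.00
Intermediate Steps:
y(C) = 2*C
√(285*(65 + 29) + y(550)) = √(285*(65 + 29) + 2*550) = √(285*94 + 1100) = √(26790 + 1100) = √27890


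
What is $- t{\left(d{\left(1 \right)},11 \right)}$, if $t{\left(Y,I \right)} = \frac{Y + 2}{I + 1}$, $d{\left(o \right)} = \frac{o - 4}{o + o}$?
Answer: $- \frac{1}{24} \approx -0.041667$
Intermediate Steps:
$d{\left(o \right)} = \frac{-4 + o}{2 o}$
$t{\left(Y,I \right)} = \frac{2 + Y}{1 + I}$
$- t{\left(d{\left(1 \right)},11 \right)} = - \frac{2 + \frac{-4 + 1}{2 \cdot 1}}{1 + 11} = - \frac{2 + \frac{1}{2} \cdot 1 \left(-3\right)}{12} = - \frac{2 - \frac{3}{2}}{12} = - \frac{1}{12 \cdot 2} = \left(-1\right) \frac{1}{24} = - \frac{1}{24}$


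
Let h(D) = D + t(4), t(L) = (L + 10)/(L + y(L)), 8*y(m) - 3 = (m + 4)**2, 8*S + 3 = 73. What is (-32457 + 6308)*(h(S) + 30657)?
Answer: -317555678665/396 ≈ -8.0191e+8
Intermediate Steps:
S = 35/4 (S = -3/8 + (1/8)*73 = -3/8 + 73/8 = 35/4 ≈ 8.7500)
y(m) = 3/8 + (4 + m)**2/8 (y(m) = 3/8 + (m + 4)**2/8 = 3/8 + (4 + m)**2/8)
t(L) = (10 + L)/(3/8 + L + (4 + L)**2/8) (t(L) = (L + 10)/(L + (3/8 + (4 + L)**2/8)) = (10 + L)/(3/8 + L + (4 + L)**2/8))
h(D) = 112/99 + D (h(D) = D + 8*(10 + 4)/(19 + 4**2 + 16*4) = D + 8*14/(19 + 16 + 64) = D + 8*14/99 = D + 8*(1/99)*14 = D + 112/99 = 112/99 + D)
(-32457 + 6308)*(h(S) + 30657) = (-32457 + 6308)*((112/99 + 35/4) + 30657) = -26149*(3913/396 + 30657) = -26149*12144085/396 = -317555678665/396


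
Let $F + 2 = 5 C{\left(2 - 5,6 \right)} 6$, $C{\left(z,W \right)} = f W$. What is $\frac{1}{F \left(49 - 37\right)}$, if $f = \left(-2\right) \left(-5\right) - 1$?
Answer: $\frac{1}{19416} \approx 5.1504 \cdot 10^{-5}$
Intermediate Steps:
$f = 9$ ($f = 10 - 1 = 9$)
$C{\left(z,W \right)} = 9 W$
$F = 1618$ ($F = -2 + 5 \cdot 9 \cdot 6 \cdot 6 = -2 + 5 \cdot 54 \cdot 6 = -2 + 270 \cdot 6 = -2 + 1620 = 1618$)
$\frac{1}{F \left(49 - 37\right)} = \frac{1}{1618 \left(49 - 37\right)} = \frac{1}{1618 \cdot 12} = \frac{1}{19416}$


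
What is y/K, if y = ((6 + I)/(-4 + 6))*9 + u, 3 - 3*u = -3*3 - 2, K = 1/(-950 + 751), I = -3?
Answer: -21691/6 ≈ -3615.2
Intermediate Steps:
K = -1/199 (K = 1/(-199) = -1/199 ≈ -0.0050251)
u = 14/3 (u = 1 - (-3*3 - 2)/3 = 1 - (-9 - 2)/3 = 1 - ⅓*(-11) = 1 + 11/3 = 14/3 ≈ 4.6667)
y = 109/6 (y = ((6 - 3)/(-4 + 6))*9 + 14/3 = (3/2)*9 + 14/3 = 27/2 + 14/3 = 109/6 ≈ 18.167)
y/K = 109/(6*(-1/199)) = (109/6)*(-199) = -21691/6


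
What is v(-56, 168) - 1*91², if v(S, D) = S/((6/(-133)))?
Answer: -21119/3 ≈ -7039.7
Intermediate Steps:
v(S, D) = -133*S/6 (v(S, D) = S/((6*(-1/133))) = S/(-6/133) = S*(-133/6) = -133*S/6)
v(-56, 168) - 1*91² = -133/6*(-56) - 1*91² = 3724/3 - 1*8281 = 3724/3 - 8281 = -21119/3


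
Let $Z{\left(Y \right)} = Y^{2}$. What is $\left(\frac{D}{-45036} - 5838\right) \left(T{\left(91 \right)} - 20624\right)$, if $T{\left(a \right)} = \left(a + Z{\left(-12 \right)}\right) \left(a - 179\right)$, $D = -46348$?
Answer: $\frac{904811688440}{3753} \approx 2.4109 \cdot 10^{8}$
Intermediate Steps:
$T{\left(a \right)} = \left(-179 + a\right) \left(144 + a\right)$ ($T{\left(a \right)} = \left(a + \left(-12\right)^{2}\right) \left(a - 179\right) = \left(a + 144\right) \left(-179 + a\right) = \left(144 + a\right) \left(-179 + a\right) = \left(-179 + a\right) \left(144 + a\right)$)
$\left(\frac{D}{-45036} - 5838\right) \left(T{\left(91 \right)} - 20624\right) = \left(- \frac{46348}{-45036} - 5838\right) \left(\left(-25776 + 91^{2} - 3185\right) - 20624\right) = \left(\left(-46348\right) \left(- \frac{1}{45036}\right) - 5838\right) \left(\left(-25776 + 8281 - 3185\right) - 20624\right) = \left(\frac{11587}{11259} - 5838\right) \left(-20680 - 20624\right) = \left(- \frac{65718455}{11259}\right) \left(-41304\right) = \frac{904811688440}{3753}$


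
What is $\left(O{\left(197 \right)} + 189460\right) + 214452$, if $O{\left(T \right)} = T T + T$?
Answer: $442918$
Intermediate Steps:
$O{\left(T \right)} = T + T^{2}$ ($O{\left(T \right)} = T^{2} + T = T + T^{2}$)
$\left(O{\left(197 \right)} + 189460\right) + 214452 = \left(197 \left(1 + 197\right) + 189460\right) + 214452 = \left(197 \cdot 198 + 189460\right) + 214452 = \left(39006 + 189460\right) + 214452 = 228466 + 214452 = 442918$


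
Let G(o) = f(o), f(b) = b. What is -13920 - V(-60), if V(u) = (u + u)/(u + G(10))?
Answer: -69612/5 ≈ -13922.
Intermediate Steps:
G(o) = o
V(u) = 2*u/(10 + u) (V(u) = (u + u)/(u + 10) = (2*u)/(10 + u) = 2*u/(10 + u))
-13920 - V(-60) = -13920 - 2*(-60)/(10 - 60) = -13920 - 2*(-60)/(-50) = -13920 - 2*(-60)*(-1)/50 = -13920 - 1*12/5 = -13920 - 12/5 = -69612/5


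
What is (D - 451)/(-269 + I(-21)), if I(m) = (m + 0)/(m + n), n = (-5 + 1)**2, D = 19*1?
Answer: 540/331 ≈ 1.6314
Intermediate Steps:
D = 19
n = 16 (n = (-4)**2 = 16)
I(m) = m/(16 + m) (I(m) = (m + 0)/(m + 16) = m/(16 + m))
(D - 451)/(-269 + I(-21)) = (19 - 451)/(-269 - 21/(16 - 21)) = -432/(-269 - 21/(-5)) = -432/(-269 - 21*(-1/5)) = -432/(-269 + 21/5) = -432/(-1324/5) = -432*(-5/1324) = 540/331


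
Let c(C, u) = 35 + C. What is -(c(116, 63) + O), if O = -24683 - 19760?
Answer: 44292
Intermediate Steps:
O = -44443
-(c(116, 63) + O) = -((35 + 116) - 44443) = -(151 - 44443) = -1*(-44292) = 44292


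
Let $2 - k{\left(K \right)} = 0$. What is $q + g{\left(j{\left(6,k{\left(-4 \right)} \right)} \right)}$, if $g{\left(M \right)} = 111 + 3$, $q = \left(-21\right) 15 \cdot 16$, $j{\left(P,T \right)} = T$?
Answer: $-4926$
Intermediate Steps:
$k{\left(K \right)} = 2$ ($k{\left(K \right)} = 2 - 0 = 2 + 0 = 2$)
$q = -5040$ ($q = \left(-315\right) 16 = -5040$)
$g{\left(M \right)} = 114$
$q + g{\left(j{\left(6,k{\left(-4 \right)} \right)} \right)} = -5040 + 114 = -4926$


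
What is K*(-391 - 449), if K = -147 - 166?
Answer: 262920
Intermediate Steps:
K = -313
K*(-391 - 449) = -313*(-391 - 449) = -313*(-840) = 262920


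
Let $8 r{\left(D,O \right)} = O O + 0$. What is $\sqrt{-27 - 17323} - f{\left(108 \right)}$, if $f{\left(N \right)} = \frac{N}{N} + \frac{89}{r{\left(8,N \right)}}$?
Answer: $- \frac{1547}{1458} + 5 i \sqrt{694} \approx -1.061 + 131.72 i$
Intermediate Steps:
$r{\left(D,O \right)} = \frac{O^{2}}{8}$ ($r{\left(D,O \right)} = \frac{O O + 0}{8} = \frac{O^{2} + 0}{8} = \frac{O^{2}}{8}$)
$f{\left(N \right)} = 1 + \frac{712}{N^{2}}$ ($f{\left(N \right)} = \frac{N}{N} + \frac{89}{\frac{1}{8} N^{2}} = 1 + 89 \frac{8}{N^{2}} = 1 + \frac{712}{N^{2}}$)
$\sqrt{-27 - 17323} - f{\left(108 \right)} = \sqrt{-27 - 17323} - \left(1 + \frac{712}{11664}\right) = \sqrt{-17350} - \left(1 + 712 \cdot \frac{1}{11664}\right) = 5 i \sqrt{694} - \left(1 + \frac{89}{1458}\right) = 5 i \sqrt{694} - \frac{1547}{1458} = - \frac{1547}{1458} + 5 i \sqrt{694}$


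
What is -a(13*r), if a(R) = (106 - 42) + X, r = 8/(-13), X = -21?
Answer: -43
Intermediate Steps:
r = -8/13 (r = 8*(-1/13) = -8/13 ≈ -0.61539)
a(R) = 43 (a(R) = (106 - 42) - 21 = 64 - 21 = 43)
-a(13*r) = -1*43 = -43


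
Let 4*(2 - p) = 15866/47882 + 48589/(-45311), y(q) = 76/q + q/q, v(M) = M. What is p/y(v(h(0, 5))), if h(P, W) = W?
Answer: 2633928415/19526231718 ≈ 0.13489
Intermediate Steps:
y(q) = 1 + 76/q (y(q) = 76/q + 1 = 1 + 76/q)
p = 4741071147/2169581302 (p = 2 - (15866/47882 + 48589/(-45311))/4 = 2 - (15866*(1/47882) + 48589*(-1/45311))/4 = 2 - (7933/23941 - 48589/45311)/4 = 2 - ¼*(-803817086/1084790651) = 2 + 401908543/2169581302 = 4741071147/2169581302 ≈ 2.1852)
p/y(v(h(0, 5))) = 4741071147/(2169581302*(((76 + 5)/5))) = 4741071147/(2169581302*(((⅕)*81))) = 4741071147/(2169581302*(81/5)) = (4741071147/2169581302)*(5/81) = 2633928415/19526231718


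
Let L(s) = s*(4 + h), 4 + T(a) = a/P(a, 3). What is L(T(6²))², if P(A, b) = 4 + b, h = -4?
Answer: 0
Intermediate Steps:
T(a) = -4 + a/7 (T(a) = -4 + a/(4 + 3) = -4 + a/7)
L(s) = 0 (L(s) = s*(4 - 4) = s*0 = 0)
L(T(6²))² = 0² = 0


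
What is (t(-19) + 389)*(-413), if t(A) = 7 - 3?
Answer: -162309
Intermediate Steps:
t(A) = 4
(t(-19) + 389)*(-413) = (4 + 389)*(-413) = 393*(-413) = -162309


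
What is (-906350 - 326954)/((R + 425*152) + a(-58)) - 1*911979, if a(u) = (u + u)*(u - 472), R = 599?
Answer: -115529821045/126679 ≈ -9.1199e+5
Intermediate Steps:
a(u) = 2*u*(-472 + u) (a(u) = (2*u)*(-472 + u) = 2*u*(-472 + u))
(-906350 - 326954)/((R + 425*152) + a(-58)) - 1*911979 = (-906350 - 326954)/((599 + 425*152) + 2*(-58)*(-472 - 58)) - 1*911979 = -1233304/((599 + 64600) + 2*(-58)*(-530)) - 911979 = -1233304/(65199 + 61480) - 911979 = -1233304/126679 - 911979 = -115529821045/126679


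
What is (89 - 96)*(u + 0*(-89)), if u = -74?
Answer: 518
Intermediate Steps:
(89 - 96)*(u + 0*(-89)) = (89 - 96)*(-74 + 0*(-89)) = -7*(-74 + 0) = -7*(-74) = 518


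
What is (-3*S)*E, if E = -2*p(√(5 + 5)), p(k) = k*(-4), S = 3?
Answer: -72*√10 ≈ -227.68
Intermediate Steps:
p(k) = -4*k
E = 8*√10 (E = -(-8)*√(5 + 5) = -(-8)*√10 = 8*√10 ≈ 25.298)
(-3*S)*E = (-3*3)*(8*√10) = -72*√10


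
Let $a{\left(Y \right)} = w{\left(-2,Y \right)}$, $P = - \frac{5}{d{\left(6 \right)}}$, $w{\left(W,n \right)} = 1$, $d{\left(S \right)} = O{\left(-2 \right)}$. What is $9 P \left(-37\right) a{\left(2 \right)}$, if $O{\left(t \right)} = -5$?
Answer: $-333$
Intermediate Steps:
$d{\left(S \right)} = -5$
$P = 1$ ($P = - \frac{5}{-5} = \left(-5\right) \left(- \frac{1}{5}\right) = 1$)
$a{\left(Y \right)} = 1$
$9 P \left(-37\right) a{\left(2 \right)} = 9 \cdot 1 \left(-37\right) 1 = 9 \left(-37\right) 1 = \left(-333\right) 1 = -333$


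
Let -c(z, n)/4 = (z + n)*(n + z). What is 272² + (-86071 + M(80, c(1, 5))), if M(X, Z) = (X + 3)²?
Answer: -5198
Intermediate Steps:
c(z, n) = -4*(n + z)² (c(z, n) = -4*(z + n)*(n + z) = -4*(n + z)*(n + z) = -4*(n + z)²)
M(X, Z) = (3 + X)²
272² + (-86071 + M(80, c(1, 5))) = 272² + (-86071 + (3 + 80)²) = 73984 + (-86071 + 83²) = 73984 + (-86071 + 6889) = 73984 - 79182 = -5198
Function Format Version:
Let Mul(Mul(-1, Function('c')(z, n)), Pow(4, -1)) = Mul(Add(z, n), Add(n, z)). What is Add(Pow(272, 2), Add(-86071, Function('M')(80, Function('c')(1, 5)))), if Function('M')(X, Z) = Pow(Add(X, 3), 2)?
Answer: -5198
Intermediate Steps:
Function('c')(z, n) = Mul(-4, Pow(Add(n, z), 2)) (Function('c')(z, n) = Mul(-4, Mul(Add(z, n), Add(n, z))) = Mul(-4, Mul(Add(n, z), Add(n, z))) = Mul(-4, Pow(Add(n, z), 2)))
Function('M')(X, Z) = Pow(Add(3, X), 2)
Add(Pow(272, 2), Add(-86071, Function('M')(80, Function('c')(1, 5)))) = Add(Pow(272, 2), Add(-86071, Pow(Add(3, 80), 2))) = Add(73984, Add(-86071, Pow(83, 2))) = Add(73984, Add(-86071, 6889)) = Add(73984, -79182) = -5198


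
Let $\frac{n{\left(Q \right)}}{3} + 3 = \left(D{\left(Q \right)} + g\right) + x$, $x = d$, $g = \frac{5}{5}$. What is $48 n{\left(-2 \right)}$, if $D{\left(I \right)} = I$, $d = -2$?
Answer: $-864$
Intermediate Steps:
$g = 1$ ($g = 5 \cdot \frac{1}{5} = 1$)
$x = -2$
$n{\left(Q \right)} = -12 + 3 Q$ ($n{\left(Q \right)} = -9 + 3 \left(\left(Q + 1\right) - 2\right) = -9 + 3 \left(\left(1 + Q\right) - 2\right) = -9 + 3 \left(-1 + Q\right) = -9 + \left(-3 + 3 Q\right) = -12 + 3 Q$)
$48 n{\left(-2 \right)} = 48 \left(-12 + 3 \left(-2\right)\right) = 48 \left(-12 - 6\right) = 48 \left(-18\right) = -864$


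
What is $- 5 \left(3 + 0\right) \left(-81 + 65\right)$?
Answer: $240$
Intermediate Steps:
$- 5 \left(3 + 0\right) \left(-81 + 65\right) = \left(-5\right) 3 \left(-16\right) = \left(-15\right) \left(-16\right) = 240$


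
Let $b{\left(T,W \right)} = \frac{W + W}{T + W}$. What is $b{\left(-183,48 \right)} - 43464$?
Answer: $- \frac{1955912}{45} \approx -43465.0$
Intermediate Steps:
$b{\left(T,W \right)} = \frac{2 W}{T + W}$
$b{\left(-183,48 \right)} - 43464 = 2 \cdot 48 \frac{1}{-183 + 48} - 43464 = 2 \cdot 48 \frac{1}{-135} - 43464 = 2 \cdot 48 \left(- \frac{1}{135}\right) - 43464 = - \frac{32}{45} - 43464 = - \frac{1955912}{45}$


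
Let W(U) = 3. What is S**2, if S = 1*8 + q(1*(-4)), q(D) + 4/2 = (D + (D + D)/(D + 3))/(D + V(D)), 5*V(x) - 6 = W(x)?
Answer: 2116/121 ≈ 17.488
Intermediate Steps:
V(x) = 9/5 (V(x) = 6/5 + (1/5)*3 = 6/5 + 3/5 = 9/5)
q(D) = -2 + (D + 2*D/(3 + D))/(9/5 + D) (q(D) = -2 + (D + (D + D)/(D + 3))/(D + 9/5) = -2 + (D + (2*D)/(3 + D))/(9/5 + D) = -2 + (D + 2*D/(3 + D))/(9/5 + D))
S = 46/11 (S = 1*8 + (-54 - 23*(-4) - 5*(1*(-4))**2)/(27 + 5*(1*(-4))**2 + 24*(1*(-4))) = 8 + (-54 - 23*(-4) - 5*(-4)**2)/(27 + 5*(-4)**2 + 24*(-4)) = 8 + (-54 + 92 - 5*16)/(27 + 5*16 - 96) = 8 + (-54 + 92 - 80)/(27 + 80 - 96) = 8 - 42/11 = 46/11 ≈ 4.1818)
S**2 = (46/11)**2 = 2116/121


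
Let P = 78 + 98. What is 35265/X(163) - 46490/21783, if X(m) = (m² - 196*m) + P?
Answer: -1010064965/113336949 ≈ -8.9120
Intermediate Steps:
P = 176
X(m) = 176 + m² - 196*m (X(m) = (m² - 196*m) + 176 = 176 + m² - 196*m)
35265/X(163) - 46490/21783 = 35265/(176 + 163² - 196*163) - 46490/21783 = 35265/(176 + 26569 - 31948) - 46490*1/21783 = 35265/(-5203) - 46490/21783 = 35265*(-1/5203) - 46490/21783 = -35265/5203 - 46490/21783 = -1010064965/113336949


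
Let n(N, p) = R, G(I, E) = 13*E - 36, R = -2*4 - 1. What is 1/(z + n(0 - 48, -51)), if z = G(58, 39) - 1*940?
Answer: -1/478 ≈ -0.0020920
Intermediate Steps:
R = -9 (R = -8 - 1 = -9)
G(I, E) = -36 + 13*E
z = -469 (z = (-36 + 13*39) - 1*940 = (-36 + 507) - 940 = 471 - 940 = -469)
n(N, p) = -9
1/(z + n(0 - 48, -51)) = 1/(-469 - 9) = 1/(-478) = -1/478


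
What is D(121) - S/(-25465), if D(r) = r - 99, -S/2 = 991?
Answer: 558248/25465 ≈ 21.922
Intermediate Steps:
S = -1982 (S = -2*991 = -1982)
D(r) = -99 + r
D(121) - S/(-25465) = (-99 + 121) - (-1982)/(-25465) = 22 - (-1982)*(-1)/25465 = 22 - 1*1982/25465 = 22 - 1982/25465 = 558248/25465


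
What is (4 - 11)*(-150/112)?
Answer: 75/8 ≈ 9.3750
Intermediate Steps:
(4 - 11)*(-150/112) = -(-1050)/112 = -7*(-75/56) = 75/8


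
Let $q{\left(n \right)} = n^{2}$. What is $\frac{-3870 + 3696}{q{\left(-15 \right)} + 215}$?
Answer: $- \frac{87}{220} \approx -0.39545$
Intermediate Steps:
$\frac{-3870 + 3696}{q{\left(-15 \right)} + 215} = \frac{-3870 + 3696}{\left(-15\right)^{2} + 215} = - \frac{174}{225 + 215} = - \frac{174}{440} = \left(-174\right) \frac{1}{440} = - \frac{87}{220}$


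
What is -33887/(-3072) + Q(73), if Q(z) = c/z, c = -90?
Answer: 2197271/224256 ≈ 9.7980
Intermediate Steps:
Q(z) = -90/z
-33887/(-3072) + Q(73) = -33887/(-3072) - 90/73 = -33887*(-1/3072) - 90*1/73 = 33887/3072 - 90/73 = 2197271/224256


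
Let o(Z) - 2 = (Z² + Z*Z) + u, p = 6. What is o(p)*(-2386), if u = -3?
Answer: -169406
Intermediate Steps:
o(Z) = -1 + 2*Z² (o(Z) = 2 + ((Z² + Z*Z) - 3) = 2 + ((Z² + Z²) - 3) = 2 + (2*Z² - 3) = 2 + (-3 + 2*Z²) = -1 + 2*Z²)
o(p)*(-2386) = (-1 + 2*6²)*(-2386) = (-1 + 2*36)*(-2386) = (-1 + 72)*(-2386) = 71*(-2386) = -169406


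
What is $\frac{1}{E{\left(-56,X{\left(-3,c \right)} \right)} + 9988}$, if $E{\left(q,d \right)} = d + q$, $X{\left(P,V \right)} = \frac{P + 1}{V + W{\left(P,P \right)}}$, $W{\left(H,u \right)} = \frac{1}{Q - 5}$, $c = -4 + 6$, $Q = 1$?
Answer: $\frac{7}{69516} \approx 0.0001007$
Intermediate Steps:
$c = 2$
$W{\left(H,u \right)} = - \frac{1}{4}$ ($W{\left(H,u \right)} = \frac{1}{1 - 5} = \frac{1}{-4} = - \frac{1}{4}$)
$X{\left(P,V \right)} = \frac{1 + P}{- \frac{1}{4} + V}$ ($X{\left(P,V \right)} = \frac{P + 1}{V - \frac{1}{4}} = \frac{1 + P}{- \frac{1}{4} + V}$)
$\frac{1}{E{\left(-56,X{\left(-3,c \right)} \right)} + 9988} = \frac{1}{\left(\frac{4 \left(1 - 3\right)}{-1 + 4 \cdot 2} - 56\right) + 9988} = \frac{1}{\left(4 \frac{1}{-1 + 8} \left(-2\right) - 56\right) + 9988} = \frac{1}{\left(4 \cdot \frac{1}{7} \left(-2\right) - 56\right) + 9988} = \frac{1}{\left(- \frac{8}{7} - 56\right) + 9988} = \frac{1}{- \frac{400}{7} + 9988} = \frac{1}{\frac{69516}{7}} = \frac{7}{69516}$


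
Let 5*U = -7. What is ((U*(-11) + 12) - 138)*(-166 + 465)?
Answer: -165347/5 ≈ -33069.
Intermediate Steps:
U = -7/5 (U = (1/5)*(-7) = -7/5 ≈ -1.4000)
((U*(-11) + 12) - 138)*(-166 + 465) = ((-7/5*(-11) + 12) - 138)*(-166 + 465) = ((77/5 + 12) - 138)*299 = (137/5 - 138)*299 = -553/5*299 = -165347/5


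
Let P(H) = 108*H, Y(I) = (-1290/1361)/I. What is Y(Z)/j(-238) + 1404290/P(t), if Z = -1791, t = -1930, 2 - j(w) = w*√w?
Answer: (-4526004341789*√238 + 38032156111*I)/(5645368116*(-I + 119*√238)) ≈ -6.7371 - 1.4413e-7*I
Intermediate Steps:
j(w) = 2 - w^(3/2) (j(w) = 2 - w*√w = 2 - w^(3/2))
Y(I) = -1290/(1361*I) (Y(I) = (-1290*1/1361)/I = -1290/(1361*I))
Y(Z)/j(-238) + 1404290/P(t) = (-1290/1361/(-1791))/(2 - (-238)^(3/2)) + 1404290/((108*(-1930))) = (-1290/1361*(-1/1791))/(2 - (-238)*I*√238) + 1404290/(-208440) = 430/(812517*(2 + 238*I*√238)) + 1404290*(-1/208440) = 430/(812517*(2 + 238*I*√238)) - 140429/20844 = -140429/20844 + 430/(812517*(2 + 238*I*√238))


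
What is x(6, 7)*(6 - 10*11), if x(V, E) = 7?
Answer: -728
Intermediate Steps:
x(6, 7)*(6 - 10*11) = 7*(6 - 10*11) = 7*(6 - 110) = 7*(-104) = -728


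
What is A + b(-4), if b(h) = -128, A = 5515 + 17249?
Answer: 22636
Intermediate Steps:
A = 22764
A + b(-4) = 22764 - 128 = 22636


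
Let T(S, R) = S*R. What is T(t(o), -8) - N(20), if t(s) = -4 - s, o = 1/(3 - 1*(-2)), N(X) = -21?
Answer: 273/5 ≈ 54.600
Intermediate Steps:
o = ⅕ (o = 1/(3 + 2) = 1/5 = ⅕ ≈ 0.20000)
T(S, R) = R*S
T(t(o), -8) - N(20) = -8*(-4 - 1*⅕) - 1*(-21) = -8*(-4 - ⅕) + 21 = -8*(-21/5) + 21 = 168/5 + 21 = 273/5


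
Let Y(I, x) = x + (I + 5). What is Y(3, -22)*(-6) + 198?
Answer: 282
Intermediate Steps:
Y(I, x) = 5 + I + x (Y(I, x) = x + (5 + I) = 5 + I + x)
Y(3, -22)*(-6) + 198 = (5 + 3 - 22)*(-6) + 198 = -14*(-6) + 198 = 84 + 198 = 282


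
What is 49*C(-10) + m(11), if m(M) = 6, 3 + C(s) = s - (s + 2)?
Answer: -239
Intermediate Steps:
C(s) = -5 (C(s) = -3 + (s - (s + 2)) = -3 + (s - (2 + s)) = -3 + (s + (-2 - s)) = -3 - 2 = -5)
49*C(-10) + m(11) = 49*(-5) + 6 = -245 + 6 = -239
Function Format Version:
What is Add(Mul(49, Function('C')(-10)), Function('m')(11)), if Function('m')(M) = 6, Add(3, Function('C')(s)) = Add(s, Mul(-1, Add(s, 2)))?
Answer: -239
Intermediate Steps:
Function('C')(s) = -5 (Function('C')(s) = Add(-3, Add(s, Mul(-1, Add(s, 2)))) = Add(-3, Add(s, Mul(-1, Add(2, s)))) = Add(-3, Add(s, Add(-2, Mul(-1, s)))) = Add(-3, -2) = -5)
Add(Mul(49, Function('C')(-10)), Function('m')(11)) = Add(Mul(49, -5), 6) = Add(-245, 6) = -239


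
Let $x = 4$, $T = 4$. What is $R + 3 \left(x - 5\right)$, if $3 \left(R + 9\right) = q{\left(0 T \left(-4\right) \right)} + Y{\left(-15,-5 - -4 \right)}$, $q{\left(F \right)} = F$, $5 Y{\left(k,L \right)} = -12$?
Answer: $- \frac{64}{5} \approx -12.8$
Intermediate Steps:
$Y{\left(k,L \right)} = - \frac{12}{5}$ ($Y{\left(k,L \right)} = \frac{1}{5} \left(-12\right) = - \frac{12}{5}$)
$R = - \frac{49}{5}$ ($R = -9 + \frac{0 \cdot 4 \left(-4\right) - \frac{12}{5}}{3} = -9 + \frac{0 \left(-4\right) - \frac{12}{5}}{3} = -9 + \frac{0 - \frac{12}{5}}{3} = -9 + \frac{1}{3} \left(- \frac{12}{5}\right) = -9 - \frac{4}{5} = - \frac{49}{5} \approx -9.8$)
$R + 3 \left(x - 5\right) = - \frac{49}{5} + 3 \left(4 - 5\right) = - \frac{49}{5} + 3 \left(-1\right) = - \frac{49}{5} - 3 = - \frac{64}{5}$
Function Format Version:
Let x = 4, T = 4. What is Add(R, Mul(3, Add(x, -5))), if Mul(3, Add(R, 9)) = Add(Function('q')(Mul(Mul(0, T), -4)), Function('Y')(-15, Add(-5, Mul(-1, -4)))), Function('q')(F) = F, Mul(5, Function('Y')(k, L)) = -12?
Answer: Rational(-64, 5) ≈ -12.800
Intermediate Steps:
Function('Y')(k, L) = Rational(-12, 5) (Function('Y')(k, L) = Mul(Rational(1, 5), -12) = Rational(-12, 5))
R = Rational(-49, 5) (R = Add(-9, Mul(Rational(1, 3), Add(Mul(Mul(0, 4), -4), Rational(-12, 5)))) = Add(-9, Mul(Rational(1, 3), Add(Mul(0, -4), Rational(-12, 5)))) = Add(-9, Mul(Rational(1, 3), Add(0, Rational(-12, 5)))) = Add(-9, Mul(Rational(1, 3), Rational(-12, 5))) = Add(-9, Rational(-4, 5)) = Rational(-49, 5) ≈ -9.8000)
Add(R, Mul(3, Add(x, -5))) = Add(Rational(-49, 5), Mul(3, Add(4, -5))) = Add(Rational(-49, 5), Mul(3, -1)) = Add(Rational(-49, 5), -3) = Rational(-64, 5)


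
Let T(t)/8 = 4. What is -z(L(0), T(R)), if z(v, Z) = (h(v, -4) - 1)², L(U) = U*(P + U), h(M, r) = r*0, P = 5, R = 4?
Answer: -1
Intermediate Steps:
T(t) = 32 (T(t) = 8*4 = 32)
h(M, r) = 0
L(U) = U*(5 + U)
z(v, Z) = 1 (z(v, Z) = (0 - 1)² = (-1)² = 1)
-z(L(0), T(R)) = -1*1 = -1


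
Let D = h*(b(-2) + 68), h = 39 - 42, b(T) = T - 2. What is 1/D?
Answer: -1/192 ≈ -0.0052083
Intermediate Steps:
b(T) = -2 + T
h = -3
D = -192 (D = -3*((-2 - 2) + 68) = -3*(-4 + 68) = -3*64 = -192)
1/D = 1/(-192) = -1/192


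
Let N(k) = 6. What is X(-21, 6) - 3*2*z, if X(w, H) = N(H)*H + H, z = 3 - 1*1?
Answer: 30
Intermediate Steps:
z = 2 (z = 3 - 1 = 2)
X(w, H) = 7*H (X(w, H) = 6*H + H = 7*H)
X(-21, 6) - 3*2*z = 7*6 - 3*2*2 = 42 - 6*2 = 42 - 1*12 = 42 - 12 = 30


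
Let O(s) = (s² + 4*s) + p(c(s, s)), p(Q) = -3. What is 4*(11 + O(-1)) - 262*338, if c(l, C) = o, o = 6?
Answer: -88536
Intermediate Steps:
c(l, C) = 6
O(s) = -3 + s² + 4*s (O(s) = (s² + 4*s) - 3 = -3 + s² + 4*s)
4*(11 + O(-1)) - 262*338 = 4*(11 + (-3 + (-1)² + 4*(-1))) - 262*338 = 4*(11 + (-3 + 1 - 4)) - 88556 = 4*(11 - 6) - 88556 = 4*5 - 88556 = 20 - 88556 = -88536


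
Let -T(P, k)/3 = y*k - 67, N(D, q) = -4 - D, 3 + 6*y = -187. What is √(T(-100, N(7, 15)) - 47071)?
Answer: 37*I*√35 ≈ 218.9*I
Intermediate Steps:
y = -95/3 (y = -½ + (⅙)*(-187) = -½ - 187/6 = -95/3 ≈ -31.667)
T(P, k) = 201 + 95*k (T(P, k) = -3*(-95*k/3 - 67) = -3*(-67 - 95*k/3) = 201 + 95*k)
√(T(-100, N(7, 15)) - 47071) = √((201 + 95*(-4 - 1*7)) - 47071) = √((201 + 95*(-4 - 7)) - 47071) = √((201 + 95*(-11)) - 47071) = √((201 - 1045) - 47071) = √(-844 - 47071) = √(-47915) = 37*I*√35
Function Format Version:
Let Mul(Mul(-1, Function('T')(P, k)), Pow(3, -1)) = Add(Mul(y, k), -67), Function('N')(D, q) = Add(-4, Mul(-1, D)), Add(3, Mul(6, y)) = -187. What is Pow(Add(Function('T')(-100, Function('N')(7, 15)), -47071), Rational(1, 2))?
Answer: Mul(37, I, Pow(35, Rational(1, 2))) ≈ Mul(218.90, I)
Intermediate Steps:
y = Rational(-95, 3) (y = Add(Rational(-1, 2), Mul(Rational(1, 6), -187)) = Add(Rational(-1, 2), Rational(-187, 6)) = Rational(-95, 3) ≈ -31.667)
Function('T')(P, k) = Add(201, Mul(95, k)) (Function('T')(P, k) = Mul(-3, Add(Mul(Rational(-95, 3), k), -67)) = Mul(-3, Add(-67, Mul(Rational(-95, 3), k))) = Add(201, Mul(95, k)))
Pow(Add(Function('T')(-100, Function('N')(7, 15)), -47071), Rational(1, 2)) = Pow(Add(Add(201, Mul(95, Add(-4, Mul(-1, 7)))), -47071), Rational(1, 2)) = Pow(Add(Add(201, Mul(95, Add(-4, -7))), -47071), Rational(1, 2)) = Pow(Add(Add(201, Mul(95, -11)), -47071), Rational(1, 2)) = Pow(Add(Add(201, -1045), -47071), Rational(1, 2)) = Pow(Add(-844, -47071), Rational(1, 2)) = Pow(-47915, Rational(1, 2)) = Mul(37, I, Pow(35, Rational(1, 2)))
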